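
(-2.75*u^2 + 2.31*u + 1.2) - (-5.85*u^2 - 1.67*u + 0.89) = 3.1*u^2 + 3.98*u + 0.31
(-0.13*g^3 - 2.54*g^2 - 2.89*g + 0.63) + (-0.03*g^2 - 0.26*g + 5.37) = -0.13*g^3 - 2.57*g^2 - 3.15*g + 6.0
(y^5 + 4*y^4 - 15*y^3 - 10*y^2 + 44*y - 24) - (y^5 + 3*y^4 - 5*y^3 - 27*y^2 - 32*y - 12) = y^4 - 10*y^3 + 17*y^2 + 76*y - 12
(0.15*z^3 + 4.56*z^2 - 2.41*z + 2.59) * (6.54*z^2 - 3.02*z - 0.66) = 0.981*z^5 + 29.3694*z^4 - 29.6316*z^3 + 21.2072*z^2 - 6.2312*z - 1.7094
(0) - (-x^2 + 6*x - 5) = x^2 - 6*x + 5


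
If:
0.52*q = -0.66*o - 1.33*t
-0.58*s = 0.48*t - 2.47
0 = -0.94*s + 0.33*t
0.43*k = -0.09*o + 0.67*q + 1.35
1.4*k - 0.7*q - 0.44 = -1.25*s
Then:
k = -3.06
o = -3.75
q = -4.48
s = 1.27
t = 3.61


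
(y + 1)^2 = y^2 + 2*y + 1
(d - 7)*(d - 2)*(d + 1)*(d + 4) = d^4 - 4*d^3 - 27*d^2 + 34*d + 56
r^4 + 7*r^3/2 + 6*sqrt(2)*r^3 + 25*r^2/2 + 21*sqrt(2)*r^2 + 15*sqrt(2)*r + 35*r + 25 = (r + 1)*(r + 5/2)*(r + sqrt(2))*(r + 5*sqrt(2))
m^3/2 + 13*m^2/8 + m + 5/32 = (m/2 + 1/4)*(m + 1/4)*(m + 5/2)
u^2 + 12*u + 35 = (u + 5)*(u + 7)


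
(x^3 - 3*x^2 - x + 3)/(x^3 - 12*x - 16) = (-x^3 + 3*x^2 + x - 3)/(-x^3 + 12*x + 16)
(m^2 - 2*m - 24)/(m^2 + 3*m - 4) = (m - 6)/(m - 1)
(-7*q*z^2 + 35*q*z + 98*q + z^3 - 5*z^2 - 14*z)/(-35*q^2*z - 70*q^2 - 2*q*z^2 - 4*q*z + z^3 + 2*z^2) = (z - 7)/(5*q + z)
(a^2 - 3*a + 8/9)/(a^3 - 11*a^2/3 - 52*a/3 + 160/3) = (a - 1/3)/(a^2 - a - 20)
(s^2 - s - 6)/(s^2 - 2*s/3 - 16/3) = 3*(s - 3)/(3*s - 8)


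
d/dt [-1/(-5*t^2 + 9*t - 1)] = (9 - 10*t)/(5*t^2 - 9*t + 1)^2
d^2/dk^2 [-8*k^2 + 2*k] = -16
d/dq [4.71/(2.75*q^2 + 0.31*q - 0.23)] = (-25.905*q - 1.4601)/(2.75*q^2 + 0.31*q - 0.23)^2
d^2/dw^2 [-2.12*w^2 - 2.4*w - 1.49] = -4.24000000000000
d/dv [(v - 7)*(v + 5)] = 2*v - 2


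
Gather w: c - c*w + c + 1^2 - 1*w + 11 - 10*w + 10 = 2*c + w*(-c - 11) + 22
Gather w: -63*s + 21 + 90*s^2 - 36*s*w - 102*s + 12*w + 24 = 90*s^2 - 165*s + w*(12 - 36*s) + 45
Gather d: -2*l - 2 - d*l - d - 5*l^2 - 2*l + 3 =d*(-l - 1) - 5*l^2 - 4*l + 1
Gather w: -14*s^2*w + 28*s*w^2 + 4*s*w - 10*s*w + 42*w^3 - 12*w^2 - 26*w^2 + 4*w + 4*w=42*w^3 + w^2*(28*s - 38) + w*(-14*s^2 - 6*s + 8)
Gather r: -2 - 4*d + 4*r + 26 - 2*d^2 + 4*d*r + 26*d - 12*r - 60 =-2*d^2 + 22*d + r*(4*d - 8) - 36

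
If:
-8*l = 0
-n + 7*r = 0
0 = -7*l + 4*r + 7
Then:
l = 0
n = -49/4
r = -7/4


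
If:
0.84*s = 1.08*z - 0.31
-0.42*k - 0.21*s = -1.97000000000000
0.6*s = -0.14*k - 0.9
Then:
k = 6.16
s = -2.94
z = -2.00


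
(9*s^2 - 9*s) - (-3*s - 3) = 9*s^2 - 6*s + 3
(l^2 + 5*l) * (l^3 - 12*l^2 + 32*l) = l^5 - 7*l^4 - 28*l^3 + 160*l^2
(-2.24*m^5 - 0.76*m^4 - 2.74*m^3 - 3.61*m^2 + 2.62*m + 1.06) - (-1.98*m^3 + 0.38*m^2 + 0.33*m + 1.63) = -2.24*m^5 - 0.76*m^4 - 0.76*m^3 - 3.99*m^2 + 2.29*m - 0.57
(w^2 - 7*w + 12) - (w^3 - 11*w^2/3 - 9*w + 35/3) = -w^3 + 14*w^2/3 + 2*w + 1/3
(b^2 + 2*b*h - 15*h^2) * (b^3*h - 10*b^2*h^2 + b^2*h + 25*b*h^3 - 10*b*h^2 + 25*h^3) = b^5*h - 8*b^4*h^2 + b^4*h - 10*b^3*h^3 - 8*b^3*h^2 + 200*b^2*h^4 - 10*b^2*h^3 - 375*b*h^5 + 200*b*h^4 - 375*h^5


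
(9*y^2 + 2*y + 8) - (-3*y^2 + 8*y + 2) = 12*y^2 - 6*y + 6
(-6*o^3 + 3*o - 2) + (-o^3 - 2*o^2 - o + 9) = -7*o^3 - 2*o^2 + 2*o + 7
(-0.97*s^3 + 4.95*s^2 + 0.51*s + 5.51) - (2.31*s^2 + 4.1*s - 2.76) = -0.97*s^3 + 2.64*s^2 - 3.59*s + 8.27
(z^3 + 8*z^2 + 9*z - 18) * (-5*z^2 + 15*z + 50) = -5*z^5 - 25*z^4 + 125*z^3 + 625*z^2 + 180*z - 900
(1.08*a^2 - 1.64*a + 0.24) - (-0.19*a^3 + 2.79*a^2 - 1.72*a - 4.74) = 0.19*a^3 - 1.71*a^2 + 0.0800000000000001*a + 4.98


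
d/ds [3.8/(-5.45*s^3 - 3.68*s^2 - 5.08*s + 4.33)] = (62.13*s^2 + 27.968*s + 19.304)/(5.45*s^3 + 3.68*s^2 + 5.08*s - 4.33)^2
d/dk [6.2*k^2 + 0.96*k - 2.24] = 12.4*k + 0.96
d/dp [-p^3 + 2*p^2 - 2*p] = -3*p^2 + 4*p - 2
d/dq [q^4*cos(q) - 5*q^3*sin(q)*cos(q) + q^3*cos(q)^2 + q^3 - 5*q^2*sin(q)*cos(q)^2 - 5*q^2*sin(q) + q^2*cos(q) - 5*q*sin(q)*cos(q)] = -q^4*sin(q) - q^3*sin(2*q) + 4*q^3*cos(q) - 5*q^3*cos(2*q) - q^2*sin(q) - 15*q^2*sin(2*q)/2 - 25*q^2*cos(q)/4 + 3*q^2*cos(2*q)/2 - 15*q^2*cos(3*q)/4 + 9*q^2/2 - 25*q*sin(q)/2 - 5*q*sin(3*q)/2 + 2*q*cos(q) - 5*q*cos(2*q) - 5*sin(2*q)/2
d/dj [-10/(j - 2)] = 10/(j - 2)^2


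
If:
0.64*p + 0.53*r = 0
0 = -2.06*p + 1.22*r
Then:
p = 0.00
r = 0.00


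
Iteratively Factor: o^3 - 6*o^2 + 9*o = (o)*(o^2 - 6*o + 9) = o*(o - 3)*(o - 3)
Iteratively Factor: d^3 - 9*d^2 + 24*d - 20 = (d - 2)*(d^2 - 7*d + 10) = (d - 2)^2*(d - 5)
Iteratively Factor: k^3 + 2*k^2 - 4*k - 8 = (k + 2)*(k^2 - 4) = (k - 2)*(k + 2)*(k + 2)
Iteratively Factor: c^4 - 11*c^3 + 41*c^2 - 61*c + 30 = (c - 2)*(c^3 - 9*c^2 + 23*c - 15) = (c - 5)*(c - 2)*(c^2 - 4*c + 3) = (c - 5)*(c - 3)*(c - 2)*(c - 1)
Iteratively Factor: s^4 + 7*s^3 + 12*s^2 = (s + 3)*(s^3 + 4*s^2) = (s + 3)*(s + 4)*(s^2) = s*(s + 3)*(s + 4)*(s)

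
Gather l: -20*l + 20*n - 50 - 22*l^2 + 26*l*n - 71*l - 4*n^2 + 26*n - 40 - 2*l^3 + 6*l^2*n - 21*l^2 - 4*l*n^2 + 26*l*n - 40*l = -2*l^3 + l^2*(6*n - 43) + l*(-4*n^2 + 52*n - 131) - 4*n^2 + 46*n - 90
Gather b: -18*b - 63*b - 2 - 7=-81*b - 9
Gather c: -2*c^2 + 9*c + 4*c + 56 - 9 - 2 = -2*c^2 + 13*c + 45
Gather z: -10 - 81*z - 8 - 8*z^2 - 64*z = -8*z^2 - 145*z - 18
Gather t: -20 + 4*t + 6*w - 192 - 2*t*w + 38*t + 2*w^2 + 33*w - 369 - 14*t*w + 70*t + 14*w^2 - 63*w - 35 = t*(112 - 16*w) + 16*w^2 - 24*w - 616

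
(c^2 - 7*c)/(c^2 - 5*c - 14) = c/(c + 2)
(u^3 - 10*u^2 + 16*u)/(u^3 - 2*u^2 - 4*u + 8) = u*(u - 8)/(u^2 - 4)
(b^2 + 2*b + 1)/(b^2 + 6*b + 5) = (b + 1)/(b + 5)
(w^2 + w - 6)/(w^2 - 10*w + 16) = (w + 3)/(w - 8)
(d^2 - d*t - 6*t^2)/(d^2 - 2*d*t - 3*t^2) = (d + 2*t)/(d + t)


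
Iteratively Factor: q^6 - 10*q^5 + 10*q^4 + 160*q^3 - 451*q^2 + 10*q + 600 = (q - 5)*(q^5 - 5*q^4 - 15*q^3 + 85*q^2 - 26*q - 120) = (q - 5)*(q - 3)*(q^4 - 2*q^3 - 21*q^2 + 22*q + 40) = (q - 5)^2*(q - 3)*(q^3 + 3*q^2 - 6*q - 8) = (q - 5)^2*(q - 3)*(q + 1)*(q^2 + 2*q - 8) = (q - 5)^2*(q - 3)*(q + 1)*(q + 4)*(q - 2)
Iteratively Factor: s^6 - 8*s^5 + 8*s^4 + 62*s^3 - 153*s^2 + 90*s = (s - 2)*(s^5 - 6*s^4 - 4*s^3 + 54*s^2 - 45*s) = (s - 2)*(s + 3)*(s^4 - 9*s^3 + 23*s^2 - 15*s) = s*(s - 2)*(s + 3)*(s^3 - 9*s^2 + 23*s - 15) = s*(s - 5)*(s - 2)*(s + 3)*(s^2 - 4*s + 3) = s*(s - 5)*(s - 2)*(s - 1)*(s + 3)*(s - 3)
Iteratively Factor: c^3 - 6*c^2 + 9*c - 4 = (c - 4)*(c^2 - 2*c + 1) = (c - 4)*(c - 1)*(c - 1)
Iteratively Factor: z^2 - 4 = (z + 2)*(z - 2)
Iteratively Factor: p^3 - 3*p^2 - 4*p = (p + 1)*(p^2 - 4*p) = (p - 4)*(p + 1)*(p)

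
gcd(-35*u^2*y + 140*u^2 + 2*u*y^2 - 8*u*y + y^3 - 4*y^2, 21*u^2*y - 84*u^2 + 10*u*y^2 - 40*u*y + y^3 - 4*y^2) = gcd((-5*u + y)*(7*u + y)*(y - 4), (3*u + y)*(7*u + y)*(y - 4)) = 7*u*y - 28*u + y^2 - 4*y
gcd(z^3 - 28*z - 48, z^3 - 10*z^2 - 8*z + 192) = z^2 - 2*z - 24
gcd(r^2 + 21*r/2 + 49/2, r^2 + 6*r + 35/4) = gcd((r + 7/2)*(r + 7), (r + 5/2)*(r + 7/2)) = r + 7/2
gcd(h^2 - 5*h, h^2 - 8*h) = h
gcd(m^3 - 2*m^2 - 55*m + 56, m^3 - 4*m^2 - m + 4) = m - 1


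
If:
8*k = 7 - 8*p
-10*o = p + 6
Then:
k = 7/8 - p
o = -p/10 - 3/5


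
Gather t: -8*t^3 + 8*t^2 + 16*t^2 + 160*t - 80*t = -8*t^3 + 24*t^2 + 80*t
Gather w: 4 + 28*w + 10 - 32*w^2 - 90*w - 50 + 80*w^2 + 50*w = 48*w^2 - 12*w - 36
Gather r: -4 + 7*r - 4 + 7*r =14*r - 8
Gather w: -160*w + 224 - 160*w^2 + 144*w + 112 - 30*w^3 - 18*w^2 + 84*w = -30*w^3 - 178*w^2 + 68*w + 336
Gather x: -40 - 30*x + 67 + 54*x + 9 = 24*x + 36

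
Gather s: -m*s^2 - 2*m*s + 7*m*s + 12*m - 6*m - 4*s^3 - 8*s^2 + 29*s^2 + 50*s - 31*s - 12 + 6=6*m - 4*s^3 + s^2*(21 - m) + s*(5*m + 19) - 6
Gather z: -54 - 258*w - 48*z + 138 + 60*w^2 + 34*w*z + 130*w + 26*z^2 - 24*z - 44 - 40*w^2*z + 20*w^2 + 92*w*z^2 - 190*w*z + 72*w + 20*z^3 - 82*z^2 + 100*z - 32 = 80*w^2 - 56*w + 20*z^3 + z^2*(92*w - 56) + z*(-40*w^2 - 156*w + 28) + 8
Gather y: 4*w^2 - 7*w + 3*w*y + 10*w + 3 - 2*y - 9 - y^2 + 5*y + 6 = 4*w^2 + 3*w - y^2 + y*(3*w + 3)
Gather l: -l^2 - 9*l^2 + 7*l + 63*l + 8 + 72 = -10*l^2 + 70*l + 80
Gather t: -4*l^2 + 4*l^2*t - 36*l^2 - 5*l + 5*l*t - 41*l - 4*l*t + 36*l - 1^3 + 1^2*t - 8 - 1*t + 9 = -40*l^2 - 10*l + t*(4*l^2 + l)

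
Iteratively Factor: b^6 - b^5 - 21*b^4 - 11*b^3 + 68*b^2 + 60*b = (b + 1)*(b^5 - 2*b^4 - 19*b^3 + 8*b^2 + 60*b) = (b + 1)*(b + 3)*(b^4 - 5*b^3 - 4*b^2 + 20*b) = b*(b + 1)*(b + 3)*(b^3 - 5*b^2 - 4*b + 20) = b*(b + 1)*(b + 2)*(b + 3)*(b^2 - 7*b + 10) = b*(b - 5)*(b + 1)*(b + 2)*(b + 3)*(b - 2)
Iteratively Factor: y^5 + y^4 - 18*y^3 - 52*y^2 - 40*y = (y)*(y^4 + y^3 - 18*y^2 - 52*y - 40) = y*(y + 2)*(y^3 - y^2 - 16*y - 20) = y*(y - 5)*(y + 2)*(y^2 + 4*y + 4) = y*(y - 5)*(y + 2)^2*(y + 2)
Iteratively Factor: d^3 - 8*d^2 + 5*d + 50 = (d + 2)*(d^2 - 10*d + 25) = (d - 5)*(d + 2)*(d - 5)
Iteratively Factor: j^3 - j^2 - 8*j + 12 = (j - 2)*(j^2 + j - 6) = (j - 2)*(j + 3)*(j - 2)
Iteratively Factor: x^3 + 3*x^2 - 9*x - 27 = (x + 3)*(x^2 - 9) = (x - 3)*(x + 3)*(x + 3)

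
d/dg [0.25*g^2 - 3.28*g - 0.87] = 0.5*g - 3.28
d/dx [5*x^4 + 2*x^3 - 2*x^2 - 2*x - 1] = 20*x^3 + 6*x^2 - 4*x - 2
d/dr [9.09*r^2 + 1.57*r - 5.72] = 18.18*r + 1.57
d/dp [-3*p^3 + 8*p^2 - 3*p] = -9*p^2 + 16*p - 3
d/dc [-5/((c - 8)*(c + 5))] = 5*(2*c - 3)/((c - 8)^2*(c + 5)^2)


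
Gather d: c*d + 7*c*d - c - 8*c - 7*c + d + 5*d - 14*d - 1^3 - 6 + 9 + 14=-16*c + d*(8*c - 8) + 16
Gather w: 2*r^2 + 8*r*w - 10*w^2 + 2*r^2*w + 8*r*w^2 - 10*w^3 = 2*r^2 - 10*w^3 + w^2*(8*r - 10) + w*(2*r^2 + 8*r)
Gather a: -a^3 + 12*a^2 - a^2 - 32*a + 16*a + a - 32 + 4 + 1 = -a^3 + 11*a^2 - 15*a - 27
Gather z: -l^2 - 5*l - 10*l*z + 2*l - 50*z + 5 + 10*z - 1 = -l^2 - 3*l + z*(-10*l - 40) + 4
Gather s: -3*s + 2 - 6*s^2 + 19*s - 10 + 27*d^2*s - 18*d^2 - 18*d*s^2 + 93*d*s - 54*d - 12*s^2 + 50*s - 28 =-18*d^2 - 54*d + s^2*(-18*d - 18) + s*(27*d^2 + 93*d + 66) - 36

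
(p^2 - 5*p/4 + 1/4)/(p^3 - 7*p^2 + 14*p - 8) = (p - 1/4)/(p^2 - 6*p + 8)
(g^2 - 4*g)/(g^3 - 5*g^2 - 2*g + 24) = g/(g^2 - g - 6)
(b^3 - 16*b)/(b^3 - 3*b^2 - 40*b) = (16 - b^2)/(-b^2 + 3*b + 40)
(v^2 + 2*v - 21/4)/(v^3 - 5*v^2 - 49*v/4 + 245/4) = (2*v - 3)/(2*v^2 - 17*v + 35)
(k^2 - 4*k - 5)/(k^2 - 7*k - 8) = (k - 5)/(k - 8)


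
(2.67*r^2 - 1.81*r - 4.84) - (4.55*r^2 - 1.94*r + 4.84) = -1.88*r^2 + 0.13*r - 9.68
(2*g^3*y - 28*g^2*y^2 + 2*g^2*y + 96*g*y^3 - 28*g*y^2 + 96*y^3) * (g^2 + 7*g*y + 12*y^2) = 2*g^5*y - 14*g^4*y^2 + 2*g^4*y - 76*g^3*y^3 - 14*g^3*y^2 + 336*g^2*y^4 - 76*g^2*y^3 + 1152*g*y^5 + 336*g*y^4 + 1152*y^5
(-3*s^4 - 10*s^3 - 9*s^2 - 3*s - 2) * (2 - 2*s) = 6*s^5 + 14*s^4 - 2*s^3 - 12*s^2 - 2*s - 4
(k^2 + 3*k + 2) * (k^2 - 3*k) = k^4 - 7*k^2 - 6*k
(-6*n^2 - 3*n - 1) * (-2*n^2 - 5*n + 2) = 12*n^4 + 36*n^3 + 5*n^2 - n - 2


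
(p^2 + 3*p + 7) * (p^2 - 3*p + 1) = p^4 - p^2 - 18*p + 7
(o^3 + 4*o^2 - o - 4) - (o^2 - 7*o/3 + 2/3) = o^3 + 3*o^2 + 4*o/3 - 14/3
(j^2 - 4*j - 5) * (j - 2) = j^3 - 6*j^2 + 3*j + 10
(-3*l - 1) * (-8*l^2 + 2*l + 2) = 24*l^3 + 2*l^2 - 8*l - 2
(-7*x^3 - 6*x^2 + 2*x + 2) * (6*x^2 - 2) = -42*x^5 - 36*x^4 + 26*x^3 + 24*x^2 - 4*x - 4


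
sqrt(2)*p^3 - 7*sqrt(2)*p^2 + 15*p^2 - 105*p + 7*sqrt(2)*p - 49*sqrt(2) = (p - 7)*(p + 7*sqrt(2))*(sqrt(2)*p + 1)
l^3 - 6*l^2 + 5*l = l*(l - 5)*(l - 1)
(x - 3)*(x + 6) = x^2 + 3*x - 18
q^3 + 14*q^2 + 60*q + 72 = (q + 2)*(q + 6)^2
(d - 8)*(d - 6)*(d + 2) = d^3 - 12*d^2 + 20*d + 96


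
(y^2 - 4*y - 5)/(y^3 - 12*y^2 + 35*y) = (y + 1)/(y*(y - 7))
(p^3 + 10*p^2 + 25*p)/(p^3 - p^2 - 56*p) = (p^2 + 10*p + 25)/(p^2 - p - 56)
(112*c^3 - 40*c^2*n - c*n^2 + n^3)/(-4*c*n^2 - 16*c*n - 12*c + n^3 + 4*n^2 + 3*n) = (-28*c^2 + 3*c*n + n^2)/(n^2 + 4*n + 3)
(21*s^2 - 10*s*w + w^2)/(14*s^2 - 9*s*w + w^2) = (3*s - w)/(2*s - w)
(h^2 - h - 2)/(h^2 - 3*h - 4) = (h - 2)/(h - 4)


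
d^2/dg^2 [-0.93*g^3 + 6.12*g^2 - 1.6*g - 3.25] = 12.24 - 5.58*g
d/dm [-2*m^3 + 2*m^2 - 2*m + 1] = -6*m^2 + 4*m - 2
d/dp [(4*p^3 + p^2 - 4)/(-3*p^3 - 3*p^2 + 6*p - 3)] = (-3*p^4 + 16*p^3 - 22*p^2 - 10*p + 8)/(3*(p^6 + 2*p^5 - 3*p^4 - 2*p^3 + 6*p^2 - 4*p + 1))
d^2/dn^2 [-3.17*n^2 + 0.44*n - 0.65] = -6.34000000000000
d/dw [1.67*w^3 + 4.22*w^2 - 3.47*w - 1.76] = 5.01*w^2 + 8.44*w - 3.47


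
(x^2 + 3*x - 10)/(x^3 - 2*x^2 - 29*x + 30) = (x - 2)/(x^2 - 7*x + 6)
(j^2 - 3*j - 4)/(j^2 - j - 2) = (j - 4)/(j - 2)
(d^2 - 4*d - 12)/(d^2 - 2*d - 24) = (d + 2)/(d + 4)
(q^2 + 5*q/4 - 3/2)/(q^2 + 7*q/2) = (4*q^2 + 5*q - 6)/(2*q*(2*q + 7))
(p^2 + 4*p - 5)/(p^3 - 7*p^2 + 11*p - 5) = (p + 5)/(p^2 - 6*p + 5)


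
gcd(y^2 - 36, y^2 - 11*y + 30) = y - 6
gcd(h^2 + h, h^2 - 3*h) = h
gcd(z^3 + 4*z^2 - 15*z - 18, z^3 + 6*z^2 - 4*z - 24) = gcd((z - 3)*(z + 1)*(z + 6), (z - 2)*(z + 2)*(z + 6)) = z + 6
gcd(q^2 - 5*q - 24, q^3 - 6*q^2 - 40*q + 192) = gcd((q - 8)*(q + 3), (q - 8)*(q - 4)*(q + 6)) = q - 8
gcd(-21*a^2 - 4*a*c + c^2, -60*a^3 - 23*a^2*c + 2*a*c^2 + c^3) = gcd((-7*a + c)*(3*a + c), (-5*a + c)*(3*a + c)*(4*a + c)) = 3*a + c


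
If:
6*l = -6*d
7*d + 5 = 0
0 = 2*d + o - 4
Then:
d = -5/7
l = 5/7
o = 38/7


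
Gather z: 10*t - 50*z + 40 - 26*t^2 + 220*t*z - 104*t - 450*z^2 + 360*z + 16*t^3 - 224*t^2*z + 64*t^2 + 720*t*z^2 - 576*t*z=16*t^3 + 38*t^2 - 94*t + z^2*(720*t - 450) + z*(-224*t^2 - 356*t + 310) + 40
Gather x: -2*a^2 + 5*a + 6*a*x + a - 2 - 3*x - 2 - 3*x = -2*a^2 + 6*a + x*(6*a - 6) - 4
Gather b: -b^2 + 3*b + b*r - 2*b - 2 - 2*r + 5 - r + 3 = -b^2 + b*(r + 1) - 3*r + 6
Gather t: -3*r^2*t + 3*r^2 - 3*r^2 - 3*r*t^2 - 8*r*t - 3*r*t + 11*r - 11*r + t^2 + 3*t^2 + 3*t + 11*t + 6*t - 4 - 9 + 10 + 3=t^2*(4 - 3*r) + t*(-3*r^2 - 11*r + 20)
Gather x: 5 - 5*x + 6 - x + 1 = 12 - 6*x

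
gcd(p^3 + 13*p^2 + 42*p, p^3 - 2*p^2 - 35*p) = p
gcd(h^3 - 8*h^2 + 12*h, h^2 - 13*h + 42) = h - 6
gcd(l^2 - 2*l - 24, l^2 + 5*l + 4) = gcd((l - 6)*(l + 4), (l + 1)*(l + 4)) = l + 4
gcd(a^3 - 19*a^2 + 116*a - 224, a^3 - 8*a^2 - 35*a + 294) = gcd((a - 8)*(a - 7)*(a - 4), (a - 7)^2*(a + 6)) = a - 7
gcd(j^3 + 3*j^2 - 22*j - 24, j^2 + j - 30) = j + 6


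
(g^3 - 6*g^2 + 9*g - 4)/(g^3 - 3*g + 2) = (g - 4)/(g + 2)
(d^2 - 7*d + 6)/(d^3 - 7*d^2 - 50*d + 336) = (d - 1)/(d^2 - d - 56)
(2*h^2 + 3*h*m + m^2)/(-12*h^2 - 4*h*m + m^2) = (-h - m)/(6*h - m)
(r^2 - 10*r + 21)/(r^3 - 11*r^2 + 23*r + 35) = (r - 3)/(r^2 - 4*r - 5)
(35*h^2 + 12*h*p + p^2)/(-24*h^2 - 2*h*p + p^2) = (35*h^2 + 12*h*p + p^2)/(-24*h^2 - 2*h*p + p^2)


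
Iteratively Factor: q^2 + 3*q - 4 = (q + 4)*(q - 1)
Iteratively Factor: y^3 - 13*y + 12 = (y - 1)*(y^2 + y - 12) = (y - 1)*(y + 4)*(y - 3)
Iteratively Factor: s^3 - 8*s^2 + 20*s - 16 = (s - 2)*(s^2 - 6*s + 8) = (s - 4)*(s - 2)*(s - 2)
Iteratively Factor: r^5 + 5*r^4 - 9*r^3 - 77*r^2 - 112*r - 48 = (r + 4)*(r^4 + r^3 - 13*r^2 - 25*r - 12) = (r + 3)*(r + 4)*(r^3 - 2*r^2 - 7*r - 4) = (r - 4)*(r + 3)*(r + 4)*(r^2 + 2*r + 1) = (r - 4)*(r + 1)*(r + 3)*(r + 4)*(r + 1)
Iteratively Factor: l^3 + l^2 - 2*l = (l - 1)*(l^2 + 2*l) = l*(l - 1)*(l + 2)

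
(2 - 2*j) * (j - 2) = -2*j^2 + 6*j - 4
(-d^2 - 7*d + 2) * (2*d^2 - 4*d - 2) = -2*d^4 - 10*d^3 + 34*d^2 + 6*d - 4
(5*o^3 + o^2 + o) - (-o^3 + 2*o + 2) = 6*o^3 + o^2 - o - 2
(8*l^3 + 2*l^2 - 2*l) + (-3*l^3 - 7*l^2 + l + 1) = 5*l^3 - 5*l^2 - l + 1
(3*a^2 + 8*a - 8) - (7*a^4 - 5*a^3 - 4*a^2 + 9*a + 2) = -7*a^4 + 5*a^3 + 7*a^2 - a - 10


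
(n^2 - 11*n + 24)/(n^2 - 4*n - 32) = (n - 3)/(n + 4)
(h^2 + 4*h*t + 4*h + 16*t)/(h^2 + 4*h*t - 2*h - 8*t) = (h + 4)/(h - 2)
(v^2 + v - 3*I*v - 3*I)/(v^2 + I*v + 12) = (v + 1)/(v + 4*I)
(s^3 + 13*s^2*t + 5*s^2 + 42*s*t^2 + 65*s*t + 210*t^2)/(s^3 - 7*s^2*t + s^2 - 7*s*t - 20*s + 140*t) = (s^2 + 13*s*t + 42*t^2)/(s^2 - 7*s*t - 4*s + 28*t)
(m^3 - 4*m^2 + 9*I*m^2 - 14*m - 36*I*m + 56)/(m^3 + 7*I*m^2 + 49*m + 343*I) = (m^2 + 2*m*(-2 + I) - 8*I)/(m^2 + 49)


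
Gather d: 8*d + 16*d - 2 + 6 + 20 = 24*d + 24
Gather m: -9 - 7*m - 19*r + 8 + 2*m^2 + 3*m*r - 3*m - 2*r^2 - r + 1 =2*m^2 + m*(3*r - 10) - 2*r^2 - 20*r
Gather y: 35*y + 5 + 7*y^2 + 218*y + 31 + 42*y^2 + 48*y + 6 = 49*y^2 + 301*y + 42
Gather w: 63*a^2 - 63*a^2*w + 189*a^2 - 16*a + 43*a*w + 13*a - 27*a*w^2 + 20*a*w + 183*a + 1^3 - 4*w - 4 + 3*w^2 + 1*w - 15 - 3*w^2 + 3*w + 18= 252*a^2 - 27*a*w^2 + 180*a + w*(-63*a^2 + 63*a)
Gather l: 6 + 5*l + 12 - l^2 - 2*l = -l^2 + 3*l + 18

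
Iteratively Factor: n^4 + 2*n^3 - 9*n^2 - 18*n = (n)*(n^3 + 2*n^2 - 9*n - 18) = n*(n + 2)*(n^2 - 9) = n*(n + 2)*(n + 3)*(n - 3)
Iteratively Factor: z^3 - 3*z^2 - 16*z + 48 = (z + 4)*(z^2 - 7*z + 12) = (z - 3)*(z + 4)*(z - 4)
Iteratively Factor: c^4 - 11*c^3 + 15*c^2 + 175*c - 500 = (c - 5)*(c^3 - 6*c^2 - 15*c + 100) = (c - 5)^2*(c^2 - c - 20) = (c - 5)^2*(c + 4)*(c - 5)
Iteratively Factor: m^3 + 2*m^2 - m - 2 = (m + 2)*(m^2 - 1) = (m + 1)*(m + 2)*(m - 1)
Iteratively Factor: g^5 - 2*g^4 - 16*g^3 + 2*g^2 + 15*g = (g - 5)*(g^4 + 3*g^3 - g^2 - 3*g) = (g - 5)*(g + 3)*(g^3 - g) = (g - 5)*(g + 1)*(g + 3)*(g^2 - g) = g*(g - 5)*(g + 1)*(g + 3)*(g - 1)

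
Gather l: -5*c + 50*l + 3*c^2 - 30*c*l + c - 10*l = 3*c^2 - 4*c + l*(40 - 30*c)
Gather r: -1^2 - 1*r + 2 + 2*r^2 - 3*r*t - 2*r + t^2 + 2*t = 2*r^2 + r*(-3*t - 3) + t^2 + 2*t + 1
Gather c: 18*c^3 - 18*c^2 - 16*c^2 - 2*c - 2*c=18*c^3 - 34*c^2 - 4*c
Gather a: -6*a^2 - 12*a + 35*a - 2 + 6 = -6*a^2 + 23*a + 4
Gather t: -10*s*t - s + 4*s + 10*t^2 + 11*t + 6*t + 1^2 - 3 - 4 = 3*s + 10*t^2 + t*(17 - 10*s) - 6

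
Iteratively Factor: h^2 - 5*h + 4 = (h - 1)*(h - 4)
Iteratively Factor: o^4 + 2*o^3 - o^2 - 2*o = (o + 1)*(o^3 + o^2 - 2*o) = o*(o + 1)*(o^2 + o - 2) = o*(o - 1)*(o + 1)*(o + 2)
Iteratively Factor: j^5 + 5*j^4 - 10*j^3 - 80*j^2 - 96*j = (j + 2)*(j^4 + 3*j^3 - 16*j^2 - 48*j) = (j + 2)*(j + 4)*(j^3 - j^2 - 12*j) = j*(j + 2)*(j + 4)*(j^2 - j - 12) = j*(j + 2)*(j + 3)*(j + 4)*(j - 4)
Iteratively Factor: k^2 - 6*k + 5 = (k - 1)*(k - 5)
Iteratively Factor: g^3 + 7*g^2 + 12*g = (g + 4)*(g^2 + 3*g) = g*(g + 4)*(g + 3)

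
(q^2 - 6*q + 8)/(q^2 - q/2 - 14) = 2*(q - 2)/(2*q + 7)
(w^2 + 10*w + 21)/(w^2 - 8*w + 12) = (w^2 + 10*w + 21)/(w^2 - 8*w + 12)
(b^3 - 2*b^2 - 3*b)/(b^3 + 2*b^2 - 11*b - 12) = b/(b + 4)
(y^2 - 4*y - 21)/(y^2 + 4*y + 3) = (y - 7)/(y + 1)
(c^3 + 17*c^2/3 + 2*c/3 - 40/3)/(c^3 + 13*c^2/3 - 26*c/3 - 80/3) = (3*c - 4)/(3*c - 8)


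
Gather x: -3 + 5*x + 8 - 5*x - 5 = 0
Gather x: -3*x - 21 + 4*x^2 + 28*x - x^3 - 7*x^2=-x^3 - 3*x^2 + 25*x - 21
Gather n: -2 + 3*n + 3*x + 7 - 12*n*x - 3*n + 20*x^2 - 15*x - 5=-12*n*x + 20*x^2 - 12*x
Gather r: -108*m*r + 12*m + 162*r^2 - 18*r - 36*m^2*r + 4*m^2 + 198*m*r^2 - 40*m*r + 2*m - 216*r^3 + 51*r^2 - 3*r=4*m^2 + 14*m - 216*r^3 + r^2*(198*m + 213) + r*(-36*m^2 - 148*m - 21)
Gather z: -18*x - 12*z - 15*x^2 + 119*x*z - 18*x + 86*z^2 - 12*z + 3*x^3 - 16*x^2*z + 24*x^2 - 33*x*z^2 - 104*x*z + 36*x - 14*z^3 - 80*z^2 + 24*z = 3*x^3 + 9*x^2 - 14*z^3 + z^2*(6 - 33*x) + z*(-16*x^2 + 15*x)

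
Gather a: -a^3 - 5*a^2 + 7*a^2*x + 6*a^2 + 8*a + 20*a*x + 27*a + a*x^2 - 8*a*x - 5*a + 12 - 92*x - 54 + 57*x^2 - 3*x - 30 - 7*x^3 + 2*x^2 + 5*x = -a^3 + a^2*(7*x + 1) + a*(x^2 + 12*x + 30) - 7*x^3 + 59*x^2 - 90*x - 72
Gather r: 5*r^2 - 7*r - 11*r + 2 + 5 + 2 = 5*r^2 - 18*r + 9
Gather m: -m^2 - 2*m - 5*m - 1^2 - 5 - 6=-m^2 - 7*m - 12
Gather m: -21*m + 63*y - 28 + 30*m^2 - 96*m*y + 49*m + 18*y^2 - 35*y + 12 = 30*m^2 + m*(28 - 96*y) + 18*y^2 + 28*y - 16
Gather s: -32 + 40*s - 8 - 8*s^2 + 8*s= -8*s^2 + 48*s - 40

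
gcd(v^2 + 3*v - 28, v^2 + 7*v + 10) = 1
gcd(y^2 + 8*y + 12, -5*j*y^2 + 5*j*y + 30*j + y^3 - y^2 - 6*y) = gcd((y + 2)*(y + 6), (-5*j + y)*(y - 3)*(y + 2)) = y + 2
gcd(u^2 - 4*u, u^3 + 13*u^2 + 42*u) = u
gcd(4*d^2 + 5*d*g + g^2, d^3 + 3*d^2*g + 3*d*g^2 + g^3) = d + g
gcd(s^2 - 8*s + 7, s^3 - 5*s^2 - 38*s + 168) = s - 7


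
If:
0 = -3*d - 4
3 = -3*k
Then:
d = -4/3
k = -1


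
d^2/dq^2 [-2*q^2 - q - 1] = -4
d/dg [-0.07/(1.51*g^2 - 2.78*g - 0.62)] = (0.2114*g - 0.1946)/(-1.51*g^2 + 2.78*g + 0.62)^2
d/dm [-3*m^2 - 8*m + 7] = -6*m - 8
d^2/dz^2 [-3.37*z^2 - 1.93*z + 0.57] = -6.74000000000000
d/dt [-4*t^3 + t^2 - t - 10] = -12*t^2 + 2*t - 1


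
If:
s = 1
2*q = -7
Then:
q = -7/2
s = 1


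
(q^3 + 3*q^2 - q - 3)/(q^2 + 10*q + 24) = (q^3 + 3*q^2 - q - 3)/(q^2 + 10*q + 24)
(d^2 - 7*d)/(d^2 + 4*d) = (d - 7)/(d + 4)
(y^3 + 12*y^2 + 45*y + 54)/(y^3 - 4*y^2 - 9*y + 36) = (y^2 + 9*y + 18)/(y^2 - 7*y + 12)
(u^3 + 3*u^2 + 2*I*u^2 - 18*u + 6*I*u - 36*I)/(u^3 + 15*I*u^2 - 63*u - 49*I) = (u^3 + u^2*(3 + 2*I) + 6*u*(-3 + I) - 36*I)/(u^3 + 15*I*u^2 - 63*u - 49*I)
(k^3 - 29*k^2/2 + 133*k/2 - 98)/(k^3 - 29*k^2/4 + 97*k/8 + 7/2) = 4*(k - 7)/(4*k + 1)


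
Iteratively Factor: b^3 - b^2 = (b)*(b^2 - b) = b^2*(b - 1)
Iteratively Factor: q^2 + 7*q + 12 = (q + 4)*(q + 3)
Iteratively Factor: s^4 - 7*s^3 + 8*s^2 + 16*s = (s - 4)*(s^3 - 3*s^2 - 4*s) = (s - 4)^2*(s^2 + s) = (s - 4)^2*(s + 1)*(s)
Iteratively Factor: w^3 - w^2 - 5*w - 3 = (w + 1)*(w^2 - 2*w - 3) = (w + 1)^2*(w - 3)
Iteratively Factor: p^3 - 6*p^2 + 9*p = (p - 3)*(p^2 - 3*p) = (p - 3)^2*(p)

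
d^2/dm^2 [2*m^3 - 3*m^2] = 12*m - 6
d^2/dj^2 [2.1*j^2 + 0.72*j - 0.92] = 4.20000000000000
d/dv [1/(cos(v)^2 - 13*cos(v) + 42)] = (2*cos(v) - 13)*sin(v)/(cos(v)^2 - 13*cos(v) + 42)^2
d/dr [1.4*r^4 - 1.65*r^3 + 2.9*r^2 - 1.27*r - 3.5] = 5.6*r^3 - 4.95*r^2 + 5.8*r - 1.27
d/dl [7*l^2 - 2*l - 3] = 14*l - 2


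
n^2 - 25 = (n - 5)*(n + 5)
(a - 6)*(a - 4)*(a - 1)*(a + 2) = a^4 - 9*a^3 + 12*a^2 + 44*a - 48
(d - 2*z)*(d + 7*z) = d^2 + 5*d*z - 14*z^2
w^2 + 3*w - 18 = (w - 3)*(w + 6)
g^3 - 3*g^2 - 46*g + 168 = (g - 6)*(g - 4)*(g + 7)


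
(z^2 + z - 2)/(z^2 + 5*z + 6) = (z - 1)/(z + 3)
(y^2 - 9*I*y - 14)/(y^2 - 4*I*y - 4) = (y - 7*I)/(y - 2*I)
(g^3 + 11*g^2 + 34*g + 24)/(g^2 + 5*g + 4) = g + 6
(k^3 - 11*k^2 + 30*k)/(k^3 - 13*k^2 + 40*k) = (k - 6)/(k - 8)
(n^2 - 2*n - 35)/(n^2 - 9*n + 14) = (n + 5)/(n - 2)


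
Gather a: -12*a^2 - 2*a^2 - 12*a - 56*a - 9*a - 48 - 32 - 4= -14*a^2 - 77*a - 84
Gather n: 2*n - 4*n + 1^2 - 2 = -2*n - 1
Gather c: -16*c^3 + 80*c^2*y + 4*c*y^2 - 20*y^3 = -16*c^3 + 80*c^2*y + 4*c*y^2 - 20*y^3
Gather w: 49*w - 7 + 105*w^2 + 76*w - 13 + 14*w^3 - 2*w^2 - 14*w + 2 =14*w^3 + 103*w^2 + 111*w - 18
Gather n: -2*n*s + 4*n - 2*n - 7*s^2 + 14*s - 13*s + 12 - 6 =n*(2 - 2*s) - 7*s^2 + s + 6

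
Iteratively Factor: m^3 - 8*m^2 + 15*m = (m - 3)*(m^2 - 5*m) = (m - 5)*(m - 3)*(m)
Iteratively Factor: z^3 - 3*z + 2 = (z - 1)*(z^2 + z - 2) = (z - 1)*(z + 2)*(z - 1)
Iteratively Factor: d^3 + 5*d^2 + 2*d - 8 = (d + 2)*(d^2 + 3*d - 4) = (d - 1)*(d + 2)*(d + 4)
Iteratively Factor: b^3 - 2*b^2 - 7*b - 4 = (b - 4)*(b^2 + 2*b + 1) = (b - 4)*(b + 1)*(b + 1)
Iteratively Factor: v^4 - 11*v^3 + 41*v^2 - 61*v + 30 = (v - 2)*(v^3 - 9*v^2 + 23*v - 15) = (v - 2)*(v - 1)*(v^2 - 8*v + 15) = (v - 5)*(v - 2)*(v - 1)*(v - 3)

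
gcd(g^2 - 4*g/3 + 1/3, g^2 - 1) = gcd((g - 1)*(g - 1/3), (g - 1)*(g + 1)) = g - 1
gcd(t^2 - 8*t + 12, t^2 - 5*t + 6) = t - 2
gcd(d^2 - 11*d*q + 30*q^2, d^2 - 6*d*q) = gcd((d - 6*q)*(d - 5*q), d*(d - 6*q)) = -d + 6*q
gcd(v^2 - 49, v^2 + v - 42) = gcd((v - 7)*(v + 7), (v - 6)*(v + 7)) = v + 7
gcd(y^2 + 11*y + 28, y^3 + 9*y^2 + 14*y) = y + 7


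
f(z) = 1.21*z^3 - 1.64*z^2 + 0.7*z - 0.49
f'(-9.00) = 324.25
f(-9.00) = -1021.72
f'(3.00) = 23.53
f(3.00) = 19.52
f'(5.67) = 98.80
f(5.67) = 171.32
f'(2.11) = 9.94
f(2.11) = 5.05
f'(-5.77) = 140.48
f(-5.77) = -291.57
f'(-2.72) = 36.48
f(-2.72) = -38.88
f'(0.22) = 0.15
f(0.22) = -0.40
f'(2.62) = 17.02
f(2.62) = 11.85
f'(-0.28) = 1.90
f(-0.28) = -0.84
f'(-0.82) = 5.83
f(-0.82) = -2.83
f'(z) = 3.63*z^2 - 3.28*z + 0.7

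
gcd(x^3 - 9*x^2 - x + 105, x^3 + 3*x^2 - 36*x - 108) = x + 3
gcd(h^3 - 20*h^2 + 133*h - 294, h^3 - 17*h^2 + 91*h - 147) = h^2 - 14*h + 49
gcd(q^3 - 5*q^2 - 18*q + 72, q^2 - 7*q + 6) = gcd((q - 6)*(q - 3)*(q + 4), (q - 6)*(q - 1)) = q - 6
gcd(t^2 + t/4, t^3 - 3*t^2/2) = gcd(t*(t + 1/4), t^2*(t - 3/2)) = t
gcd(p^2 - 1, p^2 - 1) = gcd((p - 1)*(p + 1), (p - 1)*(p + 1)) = p^2 - 1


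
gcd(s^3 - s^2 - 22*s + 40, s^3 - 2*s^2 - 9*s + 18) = s - 2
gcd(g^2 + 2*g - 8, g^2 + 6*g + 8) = g + 4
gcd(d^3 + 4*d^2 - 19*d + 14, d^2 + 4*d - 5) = d - 1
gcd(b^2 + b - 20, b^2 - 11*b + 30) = 1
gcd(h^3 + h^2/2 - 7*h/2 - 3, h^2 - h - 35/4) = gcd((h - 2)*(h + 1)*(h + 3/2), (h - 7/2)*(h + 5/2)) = 1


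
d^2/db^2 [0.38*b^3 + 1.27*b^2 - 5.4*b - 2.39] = 2.28*b + 2.54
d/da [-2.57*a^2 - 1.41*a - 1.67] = -5.14*a - 1.41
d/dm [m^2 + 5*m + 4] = 2*m + 5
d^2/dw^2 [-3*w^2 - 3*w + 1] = -6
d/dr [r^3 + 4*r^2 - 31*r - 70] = 3*r^2 + 8*r - 31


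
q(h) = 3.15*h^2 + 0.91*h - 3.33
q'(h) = 6.3*h + 0.91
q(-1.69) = 4.13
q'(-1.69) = -9.74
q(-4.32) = 51.53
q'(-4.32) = -26.31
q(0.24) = -2.93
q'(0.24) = 2.42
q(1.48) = 4.92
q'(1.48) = 10.23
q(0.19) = -3.04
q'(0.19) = 2.11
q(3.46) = 37.53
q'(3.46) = 22.71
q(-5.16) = 75.85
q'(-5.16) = -31.60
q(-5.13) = 74.90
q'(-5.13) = -31.41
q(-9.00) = 243.63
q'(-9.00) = -55.79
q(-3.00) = 22.29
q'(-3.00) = -17.99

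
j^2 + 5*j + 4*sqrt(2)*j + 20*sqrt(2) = (j + 5)*(j + 4*sqrt(2))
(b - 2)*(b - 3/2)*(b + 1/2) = b^3 - 3*b^2 + 5*b/4 + 3/2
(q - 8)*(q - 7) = q^2 - 15*q + 56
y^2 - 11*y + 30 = (y - 6)*(y - 5)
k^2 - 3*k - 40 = (k - 8)*(k + 5)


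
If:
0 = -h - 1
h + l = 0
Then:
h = -1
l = 1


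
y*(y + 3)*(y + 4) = y^3 + 7*y^2 + 12*y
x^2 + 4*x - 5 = (x - 1)*(x + 5)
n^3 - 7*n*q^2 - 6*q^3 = (n - 3*q)*(n + q)*(n + 2*q)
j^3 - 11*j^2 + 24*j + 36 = (j - 6)^2*(j + 1)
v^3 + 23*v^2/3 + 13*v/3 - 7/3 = (v - 1/3)*(v + 1)*(v + 7)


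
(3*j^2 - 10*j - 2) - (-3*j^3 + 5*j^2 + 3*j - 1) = 3*j^3 - 2*j^2 - 13*j - 1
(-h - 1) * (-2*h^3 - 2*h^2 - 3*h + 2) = 2*h^4 + 4*h^3 + 5*h^2 + h - 2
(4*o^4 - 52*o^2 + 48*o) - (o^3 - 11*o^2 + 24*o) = 4*o^4 - o^3 - 41*o^2 + 24*o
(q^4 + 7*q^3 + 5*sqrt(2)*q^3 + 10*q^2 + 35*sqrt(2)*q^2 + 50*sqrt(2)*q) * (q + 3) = q^5 + 5*sqrt(2)*q^4 + 10*q^4 + 31*q^3 + 50*sqrt(2)*q^3 + 30*q^2 + 155*sqrt(2)*q^2 + 150*sqrt(2)*q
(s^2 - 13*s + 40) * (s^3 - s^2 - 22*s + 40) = s^5 - 14*s^4 + 31*s^3 + 286*s^2 - 1400*s + 1600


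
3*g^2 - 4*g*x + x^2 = (-3*g + x)*(-g + x)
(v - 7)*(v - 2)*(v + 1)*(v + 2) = v^4 - 6*v^3 - 11*v^2 + 24*v + 28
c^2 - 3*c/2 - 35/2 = (c - 5)*(c + 7/2)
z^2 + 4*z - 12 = (z - 2)*(z + 6)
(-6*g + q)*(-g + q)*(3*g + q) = 18*g^3 - 15*g^2*q - 4*g*q^2 + q^3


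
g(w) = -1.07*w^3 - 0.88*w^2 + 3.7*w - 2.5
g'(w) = -3.21*w^2 - 1.76*w + 3.7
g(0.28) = -1.56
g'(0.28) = 2.96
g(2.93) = -26.13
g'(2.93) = -29.01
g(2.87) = -24.42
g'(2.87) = -27.79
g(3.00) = -28.21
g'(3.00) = -30.47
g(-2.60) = 0.74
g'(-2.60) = -13.42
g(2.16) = -9.40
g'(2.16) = -15.08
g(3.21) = -35.08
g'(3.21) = -35.03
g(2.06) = -7.97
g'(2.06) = -13.55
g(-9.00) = 672.95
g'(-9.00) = -240.47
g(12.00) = -1933.78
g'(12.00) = -479.66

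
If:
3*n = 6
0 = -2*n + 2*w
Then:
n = 2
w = 2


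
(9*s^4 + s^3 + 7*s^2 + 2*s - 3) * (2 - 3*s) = -27*s^5 + 15*s^4 - 19*s^3 + 8*s^2 + 13*s - 6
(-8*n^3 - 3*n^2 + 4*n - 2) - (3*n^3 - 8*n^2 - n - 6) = -11*n^3 + 5*n^2 + 5*n + 4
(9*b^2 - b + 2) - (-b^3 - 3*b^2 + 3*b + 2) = b^3 + 12*b^2 - 4*b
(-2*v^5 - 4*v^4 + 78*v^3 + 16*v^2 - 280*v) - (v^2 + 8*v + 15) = -2*v^5 - 4*v^4 + 78*v^3 + 15*v^2 - 288*v - 15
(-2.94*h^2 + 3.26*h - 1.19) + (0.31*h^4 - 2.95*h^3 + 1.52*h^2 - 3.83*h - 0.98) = 0.31*h^4 - 2.95*h^3 - 1.42*h^2 - 0.57*h - 2.17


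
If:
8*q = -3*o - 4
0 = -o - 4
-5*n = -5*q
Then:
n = 1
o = -4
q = 1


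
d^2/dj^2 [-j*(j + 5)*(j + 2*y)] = -6*j - 4*y - 10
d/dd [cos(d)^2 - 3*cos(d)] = (3 - 2*cos(d))*sin(d)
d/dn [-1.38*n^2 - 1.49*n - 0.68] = -2.76*n - 1.49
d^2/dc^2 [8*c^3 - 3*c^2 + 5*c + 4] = 48*c - 6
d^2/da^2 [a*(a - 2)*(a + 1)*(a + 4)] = 12*a^2 + 18*a - 12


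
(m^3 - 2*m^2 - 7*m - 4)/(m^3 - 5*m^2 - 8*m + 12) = (m^3 - 2*m^2 - 7*m - 4)/(m^3 - 5*m^2 - 8*m + 12)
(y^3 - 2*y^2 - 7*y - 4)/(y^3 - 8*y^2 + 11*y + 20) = (y + 1)/(y - 5)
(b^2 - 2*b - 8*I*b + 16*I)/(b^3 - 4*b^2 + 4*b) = (b - 8*I)/(b*(b - 2))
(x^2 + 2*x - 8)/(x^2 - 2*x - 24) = (x - 2)/(x - 6)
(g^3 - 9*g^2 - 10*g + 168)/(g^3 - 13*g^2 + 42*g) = (g + 4)/g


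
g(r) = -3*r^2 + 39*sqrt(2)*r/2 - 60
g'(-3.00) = 45.58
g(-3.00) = -169.73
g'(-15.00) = 117.58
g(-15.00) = -1148.66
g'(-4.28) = 53.26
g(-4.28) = -232.99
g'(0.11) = 26.92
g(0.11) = -57.00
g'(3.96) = 3.82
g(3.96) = 2.16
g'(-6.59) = 67.12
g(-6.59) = -372.02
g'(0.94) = 21.94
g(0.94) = -36.73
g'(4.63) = -0.20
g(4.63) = 3.37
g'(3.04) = 9.34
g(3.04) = -3.89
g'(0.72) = 23.26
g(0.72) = -41.70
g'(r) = -6*r + 39*sqrt(2)/2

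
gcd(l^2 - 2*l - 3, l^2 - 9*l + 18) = l - 3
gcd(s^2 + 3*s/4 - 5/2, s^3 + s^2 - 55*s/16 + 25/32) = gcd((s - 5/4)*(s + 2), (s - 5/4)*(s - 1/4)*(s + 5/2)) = s - 5/4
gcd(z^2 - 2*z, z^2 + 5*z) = z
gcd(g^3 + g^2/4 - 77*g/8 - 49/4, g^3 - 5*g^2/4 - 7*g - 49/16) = g^2 - 7*g/4 - 49/8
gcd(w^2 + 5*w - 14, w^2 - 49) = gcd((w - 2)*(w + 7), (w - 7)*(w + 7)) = w + 7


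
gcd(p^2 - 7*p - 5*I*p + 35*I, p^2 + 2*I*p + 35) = p - 5*I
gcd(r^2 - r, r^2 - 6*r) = r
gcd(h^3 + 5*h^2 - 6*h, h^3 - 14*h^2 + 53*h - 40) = h - 1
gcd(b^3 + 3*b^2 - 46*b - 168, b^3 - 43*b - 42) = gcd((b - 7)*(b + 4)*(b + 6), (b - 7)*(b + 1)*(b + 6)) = b^2 - b - 42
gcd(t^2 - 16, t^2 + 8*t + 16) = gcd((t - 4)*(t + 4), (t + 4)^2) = t + 4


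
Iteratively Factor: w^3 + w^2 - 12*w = (w + 4)*(w^2 - 3*w) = w*(w + 4)*(w - 3)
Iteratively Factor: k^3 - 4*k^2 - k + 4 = (k - 1)*(k^2 - 3*k - 4) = (k - 1)*(k + 1)*(k - 4)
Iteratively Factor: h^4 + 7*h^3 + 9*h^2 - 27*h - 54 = (h - 2)*(h^3 + 9*h^2 + 27*h + 27) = (h - 2)*(h + 3)*(h^2 + 6*h + 9) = (h - 2)*(h + 3)^2*(h + 3)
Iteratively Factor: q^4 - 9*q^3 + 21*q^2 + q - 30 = (q - 2)*(q^3 - 7*q^2 + 7*q + 15) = (q - 3)*(q - 2)*(q^2 - 4*q - 5) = (q - 3)*(q - 2)*(q + 1)*(q - 5)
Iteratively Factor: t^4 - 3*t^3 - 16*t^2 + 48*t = (t)*(t^3 - 3*t^2 - 16*t + 48) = t*(t + 4)*(t^2 - 7*t + 12) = t*(t - 3)*(t + 4)*(t - 4)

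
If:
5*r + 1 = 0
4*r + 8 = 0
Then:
No Solution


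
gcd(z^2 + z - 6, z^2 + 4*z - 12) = z - 2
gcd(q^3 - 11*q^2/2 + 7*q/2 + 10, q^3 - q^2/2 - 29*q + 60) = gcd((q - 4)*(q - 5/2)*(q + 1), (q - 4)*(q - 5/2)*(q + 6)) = q^2 - 13*q/2 + 10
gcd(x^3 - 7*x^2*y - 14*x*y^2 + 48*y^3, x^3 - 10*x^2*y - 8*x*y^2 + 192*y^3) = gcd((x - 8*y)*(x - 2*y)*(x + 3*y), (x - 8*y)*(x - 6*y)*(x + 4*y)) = x - 8*y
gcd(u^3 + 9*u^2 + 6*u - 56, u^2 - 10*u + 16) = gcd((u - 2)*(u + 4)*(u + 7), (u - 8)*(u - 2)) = u - 2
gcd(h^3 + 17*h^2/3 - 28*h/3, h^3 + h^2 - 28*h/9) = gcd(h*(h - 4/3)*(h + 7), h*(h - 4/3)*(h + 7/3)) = h^2 - 4*h/3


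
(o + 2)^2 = o^2 + 4*o + 4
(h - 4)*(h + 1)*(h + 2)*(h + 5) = h^4 + 4*h^3 - 15*h^2 - 58*h - 40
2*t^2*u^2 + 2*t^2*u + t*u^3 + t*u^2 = u*(2*t + u)*(t*u + t)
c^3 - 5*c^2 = c^2*(c - 5)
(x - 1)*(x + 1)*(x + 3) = x^3 + 3*x^2 - x - 3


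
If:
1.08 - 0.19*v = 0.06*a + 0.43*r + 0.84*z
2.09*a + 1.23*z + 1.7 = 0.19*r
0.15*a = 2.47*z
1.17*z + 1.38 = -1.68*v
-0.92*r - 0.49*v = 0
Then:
No Solution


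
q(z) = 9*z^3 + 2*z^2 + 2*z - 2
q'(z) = 27*z^2 + 4*z + 2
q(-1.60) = -36.94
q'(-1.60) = 64.72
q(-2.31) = -106.89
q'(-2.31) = 136.83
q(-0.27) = -2.57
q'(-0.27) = 2.89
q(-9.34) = -7179.23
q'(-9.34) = 2320.00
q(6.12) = 2148.14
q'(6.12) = 1037.75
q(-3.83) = -485.96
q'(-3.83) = 382.74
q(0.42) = -0.14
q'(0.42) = 8.44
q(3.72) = 496.43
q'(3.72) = 390.52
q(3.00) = 265.00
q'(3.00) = 257.00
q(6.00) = 2026.00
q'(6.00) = 998.00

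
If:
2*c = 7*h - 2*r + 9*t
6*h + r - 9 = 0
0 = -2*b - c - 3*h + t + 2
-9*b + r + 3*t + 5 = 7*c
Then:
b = 41*t/13 - 66/13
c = 92/13 - 192*t/65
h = 22/13 - 51*t/65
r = 306*t/65 - 15/13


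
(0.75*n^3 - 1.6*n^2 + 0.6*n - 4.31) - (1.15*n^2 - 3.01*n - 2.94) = 0.75*n^3 - 2.75*n^2 + 3.61*n - 1.37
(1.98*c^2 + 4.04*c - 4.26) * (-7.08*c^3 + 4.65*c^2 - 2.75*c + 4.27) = -14.0184*c^5 - 19.3962*c^4 + 43.5018*c^3 - 22.4644*c^2 + 28.9658*c - 18.1902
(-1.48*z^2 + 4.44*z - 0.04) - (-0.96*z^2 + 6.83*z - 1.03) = -0.52*z^2 - 2.39*z + 0.99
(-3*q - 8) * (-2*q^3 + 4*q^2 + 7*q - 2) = 6*q^4 + 4*q^3 - 53*q^2 - 50*q + 16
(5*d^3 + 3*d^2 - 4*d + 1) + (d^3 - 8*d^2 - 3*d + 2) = 6*d^3 - 5*d^2 - 7*d + 3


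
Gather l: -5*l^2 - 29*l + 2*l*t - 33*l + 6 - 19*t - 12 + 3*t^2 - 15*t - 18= -5*l^2 + l*(2*t - 62) + 3*t^2 - 34*t - 24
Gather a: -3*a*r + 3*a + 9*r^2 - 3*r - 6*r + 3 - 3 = a*(3 - 3*r) + 9*r^2 - 9*r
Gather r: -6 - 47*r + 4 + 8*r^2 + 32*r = 8*r^2 - 15*r - 2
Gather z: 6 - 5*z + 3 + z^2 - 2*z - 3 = z^2 - 7*z + 6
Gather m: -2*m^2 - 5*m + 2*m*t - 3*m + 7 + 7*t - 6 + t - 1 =-2*m^2 + m*(2*t - 8) + 8*t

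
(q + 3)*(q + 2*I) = q^2 + 3*q + 2*I*q + 6*I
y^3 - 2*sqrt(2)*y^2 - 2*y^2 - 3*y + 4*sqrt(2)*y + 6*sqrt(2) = (y - 3)*(y + 1)*(y - 2*sqrt(2))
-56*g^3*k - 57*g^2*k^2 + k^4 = k*(-8*g + k)*(g + k)*(7*g + k)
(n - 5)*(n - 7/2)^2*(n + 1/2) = n^4 - 23*n^3/2 + 165*n^2/4 - 301*n/8 - 245/8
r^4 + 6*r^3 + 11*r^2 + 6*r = r*(r + 1)*(r + 2)*(r + 3)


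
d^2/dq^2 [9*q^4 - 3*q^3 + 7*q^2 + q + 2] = 108*q^2 - 18*q + 14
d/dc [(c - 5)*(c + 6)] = 2*c + 1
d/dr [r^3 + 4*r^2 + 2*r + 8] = 3*r^2 + 8*r + 2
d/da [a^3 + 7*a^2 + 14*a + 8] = 3*a^2 + 14*a + 14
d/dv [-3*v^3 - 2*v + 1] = -9*v^2 - 2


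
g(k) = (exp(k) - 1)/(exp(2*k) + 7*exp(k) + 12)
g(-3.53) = -0.08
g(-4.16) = -0.08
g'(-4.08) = 0.00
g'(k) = (exp(k) - 1)*(-2*exp(2*k) - 7*exp(k))/(exp(2*k) + 7*exp(k) + 12)^2 + exp(k)/(exp(2*k) + 7*exp(k) + 12)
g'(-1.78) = 0.02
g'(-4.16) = 0.00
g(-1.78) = -0.06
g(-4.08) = -0.08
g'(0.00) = 0.05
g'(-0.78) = 0.04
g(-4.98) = -0.08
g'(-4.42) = 0.00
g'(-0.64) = 0.04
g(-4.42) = -0.08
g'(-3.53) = 0.00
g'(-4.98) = 0.00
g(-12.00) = -0.08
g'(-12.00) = 0.00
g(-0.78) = -0.04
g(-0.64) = -0.03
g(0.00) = 0.00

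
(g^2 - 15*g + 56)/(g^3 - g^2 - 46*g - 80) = (g - 7)/(g^2 + 7*g + 10)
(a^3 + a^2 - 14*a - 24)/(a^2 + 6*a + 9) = (a^2 - 2*a - 8)/(a + 3)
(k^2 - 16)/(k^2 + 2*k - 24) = (k + 4)/(k + 6)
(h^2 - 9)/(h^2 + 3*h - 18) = (h + 3)/(h + 6)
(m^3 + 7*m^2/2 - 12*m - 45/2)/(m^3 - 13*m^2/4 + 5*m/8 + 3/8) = 4*(2*m^2 + 13*m + 15)/(8*m^2 - 2*m - 1)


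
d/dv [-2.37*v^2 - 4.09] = -4.74*v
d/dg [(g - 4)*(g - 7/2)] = 2*g - 15/2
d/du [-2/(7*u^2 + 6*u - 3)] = 4*(7*u + 3)/(7*u^2 + 6*u - 3)^2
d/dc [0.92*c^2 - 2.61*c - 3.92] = 1.84*c - 2.61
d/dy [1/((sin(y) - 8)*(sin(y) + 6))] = 2*(1 - sin(y))*cos(y)/((sin(y) - 8)^2*(sin(y) + 6)^2)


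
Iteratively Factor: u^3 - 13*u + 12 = (u - 3)*(u^2 + 3*u - 4) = (u - 3)*(u + 4)*(u - 1)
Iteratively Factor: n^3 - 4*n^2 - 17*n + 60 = (n - 3)*(n^2 - n - 20) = (n - 5)*(n - 3)*(n + 4)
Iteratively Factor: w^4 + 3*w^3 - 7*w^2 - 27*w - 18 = (w - 3)*(w^3 + 6*w^2 + 11*w + 6) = (w - 3)*(w + 3)*(w^2 + 3*w + 2) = (w - 3)*(w + 1)*(w + 3)*(w + 2)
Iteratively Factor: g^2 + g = (g + 1)*(g)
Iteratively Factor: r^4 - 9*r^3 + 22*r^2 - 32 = (r + 1)*(r^3 - 10*r^2 + 32*r - 32) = (r - 2)*(r + 1)*(r^2 - 8*r + 16) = (r - 4)*(r - 2)*(r + 1)*(r - 4)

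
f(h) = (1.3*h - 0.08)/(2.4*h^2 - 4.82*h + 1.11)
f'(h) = (4.82 - 4.8*h)*(1.3*h - 0.08)/(2.4*h^2 - 4.82*h + 1.11)^2 + 1.3/(2.4*h^2 - 4.82*h + 1.11) = (-3.12*h^2 + 0.384*h + 1.0574)/(5.76*h^4 - 23.136*h^3 + 28.5604*h^2 - 10.7004*h + 1.2321)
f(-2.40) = -0.12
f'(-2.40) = -0.03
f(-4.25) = -0.09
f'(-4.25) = -0.01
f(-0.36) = -0.17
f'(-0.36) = 0.05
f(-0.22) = -0.16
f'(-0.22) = 0.16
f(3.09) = 0.43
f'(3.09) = -0.33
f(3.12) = 0.42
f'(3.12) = -0.32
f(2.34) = 1.00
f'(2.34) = -1.71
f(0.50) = -0.81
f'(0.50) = 0.96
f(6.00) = 0.13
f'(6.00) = -0.03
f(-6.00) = -0.07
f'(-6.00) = -0.01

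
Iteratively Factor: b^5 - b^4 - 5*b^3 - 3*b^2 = (b + 1)*(b^4 - 2*b^3 - 3*b^2) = b*(b + 1)*(b^3 - 2*b^2 - 3*b) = b^2*(b + 1)*(b^2 - 2*b - 3) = b^2*(b - 3)*(b + 1)*(b + 1)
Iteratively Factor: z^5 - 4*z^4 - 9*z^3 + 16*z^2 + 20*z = (z)*(z^4 - 4*z^3 - 9*z^2 + 16*z + 20) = z*(z + 1)*(z^3 - 5*z^2 - 4*z + 20) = z*(z + 1)*(z + 2)*(z^2 - 7*z + 10) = z*(z - 5)*(z + 1)*(z + 2)*(z - 2)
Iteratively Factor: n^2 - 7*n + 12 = (n - 3)*(n - 4)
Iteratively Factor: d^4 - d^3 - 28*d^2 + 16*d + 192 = (d + 3)*(d^3 - 4*d^2 - 16*d + 64) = (d + 3)*(d + 4)*(d^2 - 8*d + 16) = (d - 4)*(d + 3)*(d + 4)*(d - 4)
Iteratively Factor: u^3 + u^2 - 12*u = (u + 4)*(u^2 - 3*u) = u*(u + 4)*(u - 3)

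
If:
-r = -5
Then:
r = 5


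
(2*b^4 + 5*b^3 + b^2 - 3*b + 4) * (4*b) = 8*b^5 + 20*b^4 + 4*b^3 - 12*b^2 + 16*b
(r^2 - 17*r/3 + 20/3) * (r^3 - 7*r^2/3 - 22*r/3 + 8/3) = r^5 - 8*r^4 + 113*r^3/9 + 86*r^2/3 - 64*r + 160/9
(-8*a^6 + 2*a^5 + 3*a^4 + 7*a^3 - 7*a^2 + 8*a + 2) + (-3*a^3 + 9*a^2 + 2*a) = -8*a^6 + 2*a^5 + 3*a^4 + 4*a^3 + 2*a^2 + 10*a + 2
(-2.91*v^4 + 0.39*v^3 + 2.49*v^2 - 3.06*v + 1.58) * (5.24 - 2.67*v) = 7.7697*v^5 - 16.2897*v^4 - 4.6047*v^3 + 21.2178*v^2 - 20.253*v + 8.2792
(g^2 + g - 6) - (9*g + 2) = g^2 - 8*g - 8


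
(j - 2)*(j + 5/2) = j^2 + j/2 - 5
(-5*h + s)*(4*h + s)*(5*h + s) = -100*h^3 - 25*h^2*s + 4*h*s^2 + s^3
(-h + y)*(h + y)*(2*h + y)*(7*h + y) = -14*h^4 - 9*h^3*y + 13*h^2*y^2 + 9*h*y^3 + y^4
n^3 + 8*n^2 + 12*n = n*(n + 2)*(n + 6)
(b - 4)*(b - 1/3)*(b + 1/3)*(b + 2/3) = b^4 - 10*b^3/3 - 25*b^2/9 + 10*b/27 + 8/27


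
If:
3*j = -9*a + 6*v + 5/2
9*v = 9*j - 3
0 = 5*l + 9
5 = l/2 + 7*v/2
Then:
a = 51/70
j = 212/105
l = -9/5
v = 59/35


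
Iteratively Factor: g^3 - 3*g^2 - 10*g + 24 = (g - 4)*(g^2 + g - 6) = (g - 4)*(g + 3)*(g - 2)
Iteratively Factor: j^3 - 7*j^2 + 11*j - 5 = (j - 5)*(j^2 - 2*j + 1) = (j - 5)*(j - 1)*(j - 1)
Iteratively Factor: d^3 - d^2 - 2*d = (d + 1)*(d^2 - 2*d) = (d - 2)*(d + 1)*(d)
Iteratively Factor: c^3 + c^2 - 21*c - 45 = (c + 3)*(c^2 - 2*c - 15) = (c - 5)*(c + 3)*(c + 3)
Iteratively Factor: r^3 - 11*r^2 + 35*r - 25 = (r - 5)*(r^2 - 6*r + 5) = (r - 5)^2*(r - 1)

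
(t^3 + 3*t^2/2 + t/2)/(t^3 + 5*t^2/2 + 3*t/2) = (2*t + 1)/(2*t + 3)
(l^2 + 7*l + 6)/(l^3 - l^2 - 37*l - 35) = (l + 6)/(l^2 - 2*l - 35)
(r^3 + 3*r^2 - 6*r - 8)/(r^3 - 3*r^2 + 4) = (r + 4)/(r - 2)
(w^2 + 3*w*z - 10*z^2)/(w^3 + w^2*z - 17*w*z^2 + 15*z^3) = (w - 2*z)/(w^2 - 4*w*z + 3*z^2)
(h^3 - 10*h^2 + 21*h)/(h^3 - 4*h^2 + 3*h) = (h - 7)/(h - 1)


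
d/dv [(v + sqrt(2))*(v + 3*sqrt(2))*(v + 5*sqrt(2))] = 3*v^2 + 18*sqrt(2)*v + 46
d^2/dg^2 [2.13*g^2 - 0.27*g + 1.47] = 4.26000000000000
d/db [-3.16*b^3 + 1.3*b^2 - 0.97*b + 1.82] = -9.48*b^2 + 2.6*b - 0.97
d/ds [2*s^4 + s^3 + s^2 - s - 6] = 8*s^3 + 3*s^2 + 2*s - 1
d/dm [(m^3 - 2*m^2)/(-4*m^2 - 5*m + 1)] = m*(-4*m^3 - 10*m^2 + 13*m - 4)/(16*m^4 + 40*m^3 + 17*m^2 - 10*m + 1)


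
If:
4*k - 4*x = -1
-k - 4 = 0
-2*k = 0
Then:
No Solution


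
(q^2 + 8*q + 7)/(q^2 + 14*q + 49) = (q + 1)/(q + 7)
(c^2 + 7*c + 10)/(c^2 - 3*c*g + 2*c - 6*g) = (c + 5)/(c - 3*g)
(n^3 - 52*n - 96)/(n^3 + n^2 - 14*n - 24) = (n^2 - 2*n - 48)/(n^2 - n - 12)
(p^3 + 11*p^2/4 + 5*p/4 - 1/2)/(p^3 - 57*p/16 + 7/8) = 4*(p + 1)/(4*p - 7)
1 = 1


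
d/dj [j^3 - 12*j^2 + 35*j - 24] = 3*j^2 - 24*j + 35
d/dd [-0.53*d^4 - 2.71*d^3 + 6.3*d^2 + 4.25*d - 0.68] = -2.12*d^3 - 8.13*d^2 + 12.6*d + 4.25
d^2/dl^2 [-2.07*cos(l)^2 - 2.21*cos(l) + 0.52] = 2.21*cos(l) + 4.14*cos(2*l)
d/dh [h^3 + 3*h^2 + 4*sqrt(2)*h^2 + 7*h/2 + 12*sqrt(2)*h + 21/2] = 3*h^2 + 6*h + 8*sqrt(2)*h + 7/2 + 12*sqrt(2)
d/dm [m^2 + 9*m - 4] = 2*m + 9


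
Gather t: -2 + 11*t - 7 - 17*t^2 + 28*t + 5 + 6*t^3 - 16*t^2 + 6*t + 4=6*t^3 - 33*t^2 + 45*t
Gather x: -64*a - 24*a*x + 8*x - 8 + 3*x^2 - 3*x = -64*a + 3*x^2 + x*(5 - 24*a) - 8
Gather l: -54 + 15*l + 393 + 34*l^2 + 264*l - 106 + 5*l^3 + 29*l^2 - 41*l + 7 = 5*l^3 + 63*l^2 + 238*l + 240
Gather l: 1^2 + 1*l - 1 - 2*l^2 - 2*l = -2*l^2 - l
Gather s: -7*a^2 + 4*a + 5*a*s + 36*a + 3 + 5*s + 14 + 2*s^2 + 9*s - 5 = -7*a^2 + 40*a + 2*s^2 + s*(5*a + 14) + 12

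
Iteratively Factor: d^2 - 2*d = (d)*(d - 2)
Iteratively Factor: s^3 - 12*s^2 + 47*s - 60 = (s - 4)*(s^2 - 8*s + 15) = (s - 5)*(s - 4)*(s - 3)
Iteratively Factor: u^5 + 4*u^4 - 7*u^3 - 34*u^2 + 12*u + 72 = (u + 2)*(u^4 + 2*u^3 - 11*u^2 - 12*u + 36) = (u - 2)*(u + 2)*(u^3 + 4*u^2 - 3*u - 18) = (u - 2)*(u + 2)*(u + 3)*(u^2 + u - 6) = (u - 2)*(u + 2)*(u + 3)^2*(u - 2)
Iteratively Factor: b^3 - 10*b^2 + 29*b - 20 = (b - 4)*(b^2 - 6*b + 5) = (b - 5)*(b - 4)*(b - 1)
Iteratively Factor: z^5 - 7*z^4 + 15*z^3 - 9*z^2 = (z)*(z^4 - 7*z^3 + 15*z^2 - 9*z) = z*(z - 3)*(z^3 - 4*z^2 + 3*z) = z^2*(z - 3)*(z^2 - 4*z + 3) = z^2*(z - 3)*(z - 1)*(z - 3)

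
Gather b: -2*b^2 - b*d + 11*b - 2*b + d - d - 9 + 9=-2*b^2 + b*(9 - d)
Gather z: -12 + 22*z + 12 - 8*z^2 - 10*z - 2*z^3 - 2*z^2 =-2*z^3 - 10*z^2 + 12*z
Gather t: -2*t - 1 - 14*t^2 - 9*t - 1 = -14*t^2 - 11*t - 2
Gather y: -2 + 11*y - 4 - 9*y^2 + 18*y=-9*y^2 + 29*y - 6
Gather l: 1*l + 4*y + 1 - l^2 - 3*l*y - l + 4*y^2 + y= -l^2 - 3*l*y + 4*y^2 + 5*y + 1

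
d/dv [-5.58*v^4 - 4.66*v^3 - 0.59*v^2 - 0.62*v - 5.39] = -22.32*v^3 - 13.98*v^2 - 1.18*v - 0.62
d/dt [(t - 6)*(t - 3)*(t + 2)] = t*(3*t - 14)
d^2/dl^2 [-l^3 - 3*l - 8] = -6*l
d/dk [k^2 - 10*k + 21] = 2*k - 10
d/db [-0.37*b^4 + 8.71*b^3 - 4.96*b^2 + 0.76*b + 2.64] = -1.48*b^3 + 26.13*b^2 - 9.92*b + 0.76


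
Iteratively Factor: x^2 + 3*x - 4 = (x + 4)*(x - 1)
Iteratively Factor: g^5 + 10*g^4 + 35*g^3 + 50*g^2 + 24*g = (g + 4)*(g^4 + 6*g^3 + 11*g^2 + 6*g) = g*(g + 4)*(g^3 + 6*g^2 + 11*g + 6) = g*(g + 1)*(g + 4)*(g^2 + 5*g + 6) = g*(g + 1)*(g + 3)*(g + 4)*(g + 2)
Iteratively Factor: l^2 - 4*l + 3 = (l - 3)*(l - 1)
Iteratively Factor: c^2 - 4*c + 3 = (c - 3)*(c - 1)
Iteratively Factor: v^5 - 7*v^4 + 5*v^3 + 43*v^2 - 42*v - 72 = (v + 1)*(v^4 - 8*v^3 + 13*v^2 + 30*v - 72) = (v - 3)*(v + 1)*(v^3 - 5*v^2 - 2*v + 24) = (v - 3)^2*(v + 1)*(v^2 - 2*v - 8) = (v - 4)*(v - 3)^2*(v + 1)*(v + 2)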